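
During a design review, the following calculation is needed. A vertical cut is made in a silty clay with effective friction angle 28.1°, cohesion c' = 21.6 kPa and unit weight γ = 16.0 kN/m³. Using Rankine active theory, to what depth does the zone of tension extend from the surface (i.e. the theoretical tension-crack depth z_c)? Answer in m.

K_a = tan²(45° − 28.1°/2) = 0.3596; √K_a = 0.5997.
The active pressure is zero where K_a γ z = 2c√K_a, so z_c = 2c/(γ√K_a) = 2×21.6/(16.0×0.5997) = 4.502 m.

4.50 m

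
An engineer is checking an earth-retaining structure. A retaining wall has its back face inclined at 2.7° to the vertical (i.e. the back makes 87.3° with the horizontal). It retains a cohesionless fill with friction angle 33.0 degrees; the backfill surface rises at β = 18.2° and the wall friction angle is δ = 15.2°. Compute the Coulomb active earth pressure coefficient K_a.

K_a = sin²(α+φ) / [sin²α · sin(α−δ) · (1 + √{sin(φ+δ)sin(φ−β) / (sin(α−δ)sin(α+β))})²].
With α = 87.3°, φ = 33.0°, δ = 15.2°, β = 18.2°: K_a = 0.3705.

0.370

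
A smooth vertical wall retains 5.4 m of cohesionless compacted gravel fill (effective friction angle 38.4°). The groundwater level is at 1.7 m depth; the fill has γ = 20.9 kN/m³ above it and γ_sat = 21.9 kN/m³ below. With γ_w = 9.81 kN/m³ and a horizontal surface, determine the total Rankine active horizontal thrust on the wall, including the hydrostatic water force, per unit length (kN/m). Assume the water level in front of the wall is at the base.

124 kN/m

K_a = tan²(45° − φ/2) = 0.2337.
γ' = 21.9 − 9.81 = 12.09 kN/m³. Depth below WT = 3.7 m.
σ'_h at WT = K_a γ d_w = 8.303 kPa; at base = 8.303 + K_a γ' × 3.7 = 18.76 kPa.
P₁ (0–1.7 m) = ½×8.303×1.7 = 7.058. P₂ (1.7–5.4 m) = ½(8.303+18.76)×3.7 = 50.06.
P_w = ½ γ_w h₂² = 0.5×9.81×3.7² = 67.15. Total = 7.058+50.06+67.15 = 124.3 kN/m.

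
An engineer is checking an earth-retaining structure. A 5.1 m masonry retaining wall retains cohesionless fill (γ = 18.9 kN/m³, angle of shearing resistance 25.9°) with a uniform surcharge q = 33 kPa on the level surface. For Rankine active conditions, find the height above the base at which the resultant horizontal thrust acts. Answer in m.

K_a = 0.3920.
Triangular part P₁ = ½K_aγH² = 96.35 at H/3 = 1.700 m; rectangular part P₂ = K_a q H = 65.97 at H/2 = 2.550 m.
ȳ = (P₁·1.700 + P₂·2.550)/(P₁+P₂) = 2.045 m.

2.05 m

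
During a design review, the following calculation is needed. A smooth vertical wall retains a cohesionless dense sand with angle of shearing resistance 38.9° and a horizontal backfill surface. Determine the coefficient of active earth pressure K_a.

0.229

K_a = (1 − sin φ)/(1 + sin φ) = (1 − sin 38.9°)/(1 + sin 38.9°) = 0.2285.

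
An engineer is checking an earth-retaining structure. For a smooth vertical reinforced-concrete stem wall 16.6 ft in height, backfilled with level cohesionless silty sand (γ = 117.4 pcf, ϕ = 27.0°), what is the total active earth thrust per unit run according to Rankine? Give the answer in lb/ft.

K_a = tan²(45° − φ/2) = 0.3755.
P_a = ½ K_a γ H² = 0.5 × 0.3755 × 117.4 × 16.6² = 6074 lb/ft.

6070 lb/ft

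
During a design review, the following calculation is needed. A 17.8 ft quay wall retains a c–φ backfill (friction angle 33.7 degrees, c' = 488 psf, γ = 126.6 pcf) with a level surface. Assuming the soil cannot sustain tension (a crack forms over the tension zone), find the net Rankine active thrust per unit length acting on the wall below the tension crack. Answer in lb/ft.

209 lb/ft

K_a = 0.2863; √K_a = 0.5351.
Tension-crack depth z_c = 2c/(γ√K_a) = 2×488/(126.6×0.5351) = 14.41 ft.
σ_a at base = K_a γ H − 2c√K_a = 0.2863×126.6×17.8 − 2×488×0.5351 = 122.9 psf.
P_a = ½ × 122.9 × (H − z_c) = 0.5×122.9×3.392 = 208.5 lb/ft.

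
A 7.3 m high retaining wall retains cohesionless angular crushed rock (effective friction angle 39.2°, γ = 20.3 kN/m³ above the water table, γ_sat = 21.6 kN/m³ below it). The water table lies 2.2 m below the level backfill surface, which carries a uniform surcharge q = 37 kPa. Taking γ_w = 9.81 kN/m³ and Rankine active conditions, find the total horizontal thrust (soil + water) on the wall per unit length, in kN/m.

K_a = tan²(45° − φ/2) = 0.2255.
γ' = 21.6 − 9.81 = 11.79 kN/m³. h₂ = H − d_w = 5.1 m.
σ'_h: at surface K_a·q = 8.342; at WT K_a(q+γd_w) = 18.41; at base K_a(q+γd_w+γ'h₂) = 31.97 kPa.
P₁ = ½(8.342+18.41)×2.2 = 29.43; P₂ = ½(18.41+31.97)×5.1 = 128.5; P_w = ½γ_w h₂² = 127.6.
Total = 29.43+128.5+127.6 = 285.5 kN/m.

285 kN/m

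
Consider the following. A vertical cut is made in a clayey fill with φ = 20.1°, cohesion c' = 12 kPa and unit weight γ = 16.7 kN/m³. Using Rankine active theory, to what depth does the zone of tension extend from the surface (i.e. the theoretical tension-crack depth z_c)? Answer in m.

2.06 m

K_a = tan²(45° − 20.1°/2) = 0.4885; √K_a = 0.6989.
The active pressure is zero where K_a γ z = 2c√K_a, so z_c = 2c/(γ√K_a) = 2×12/(16.7×0.6989) = 2.056 m.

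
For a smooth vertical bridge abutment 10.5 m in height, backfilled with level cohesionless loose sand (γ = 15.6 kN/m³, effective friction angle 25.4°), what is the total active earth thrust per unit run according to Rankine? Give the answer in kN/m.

344 kN/m

K_a = tan²(45° − φ/2) = 0.3996.
P_a = ½ K_a γ H² = 0.5 × 0.3996 × 15.6 × 10.5² = 343.7 kN/m.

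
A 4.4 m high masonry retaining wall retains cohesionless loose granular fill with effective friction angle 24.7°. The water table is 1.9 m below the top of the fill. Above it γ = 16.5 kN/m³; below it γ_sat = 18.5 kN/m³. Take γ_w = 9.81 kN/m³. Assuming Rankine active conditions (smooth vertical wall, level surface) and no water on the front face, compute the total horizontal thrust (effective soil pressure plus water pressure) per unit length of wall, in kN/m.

86.2 kN/m

K_a = tan²(45° − φ/2) = 0.4106.
γ' = 18.5 − 9.81 = 8.690 kN/m³. Depth below WT = 2.5 m.
σ'_h at WT = K_a γ d_w = 12.87 kPa; at base = 12.87 + K_a γ' × 2.5 = 21.79 kPa.
P₁ (0–1.9 m) = ½×12.87×1.9 = 12.23. P₂ (1.9–4.4 m) = ½(12.87+21.79)×2.5 = 43.33.
P_w = ½ γ_w h₂² = 0.5×9.81×2.5² = 30.66. Total = 12.23+43.33+30.66 = 86.21 kN/m.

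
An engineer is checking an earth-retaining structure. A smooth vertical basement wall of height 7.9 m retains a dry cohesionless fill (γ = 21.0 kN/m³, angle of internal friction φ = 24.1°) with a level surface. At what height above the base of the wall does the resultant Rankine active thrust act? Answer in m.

K_a = 0.4201.
The pressure distribution is triangular, so the resultant acts at H/3 above the base = 7.9/3 = 2.633 m.

2.63 m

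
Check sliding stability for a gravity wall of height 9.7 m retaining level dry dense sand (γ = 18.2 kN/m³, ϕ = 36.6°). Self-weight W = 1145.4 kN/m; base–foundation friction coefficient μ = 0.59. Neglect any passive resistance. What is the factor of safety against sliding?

K_a = tan²(45° − 36.6°/2) = 0.2530.
P_a = ½K_aγH² = 0.5×0.2530×18.2×9.7² = 216.6 kN/m, acting at H/3 = 3.233 m above the base.
FS_sliding = μW / P_a = 0.59×1145.4 / 216.6 = 3.120.

3.12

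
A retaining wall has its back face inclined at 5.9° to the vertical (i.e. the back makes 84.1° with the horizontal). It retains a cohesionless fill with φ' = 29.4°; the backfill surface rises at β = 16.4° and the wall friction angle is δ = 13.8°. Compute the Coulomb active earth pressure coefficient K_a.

K_a = sin²(α+φ) / [sin²α · sin(α−δ) · (1 + √{sin(φ+δ)sin(φ−β) / (sin(α−δ)sin(α+β))})²].
With α = 84.1°, φ = 29.4°, δ = 13.8°, β = 16.4°: K_a = 0.4555.

0.455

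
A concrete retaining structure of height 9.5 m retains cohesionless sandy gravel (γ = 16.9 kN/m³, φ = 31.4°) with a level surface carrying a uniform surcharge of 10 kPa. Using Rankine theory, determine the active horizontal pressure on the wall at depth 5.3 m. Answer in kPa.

31.4 kPa

K_a = (1 − sin φ)/(1 + sin φ) = 0.3149.
σ_v = γz + q = 16.9 × 5.3 + 10 = 99.57 kPa.
σ_h = K_a σ_v = 0.3149 × 99.57 = 31.36 kPa.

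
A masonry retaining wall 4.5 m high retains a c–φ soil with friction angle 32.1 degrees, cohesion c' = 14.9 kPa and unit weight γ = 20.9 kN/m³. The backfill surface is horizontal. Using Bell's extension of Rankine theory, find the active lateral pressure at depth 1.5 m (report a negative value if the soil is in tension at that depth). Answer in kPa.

K_a = (1 − sin φ)/(1 + sin φ) = 0.3060.
σ_a = K_a γ z − 2c√K_a = 0.3060×20.9×1.5 − 2×14.9×0.5532 = -6.891 kPa.

-6.89 kPa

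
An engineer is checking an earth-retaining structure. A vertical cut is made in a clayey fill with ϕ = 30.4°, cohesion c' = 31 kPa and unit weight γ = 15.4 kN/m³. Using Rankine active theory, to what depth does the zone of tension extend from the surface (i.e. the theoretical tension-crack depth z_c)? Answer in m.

K_a = tan²(45° − 30.4°/2) = 0.3280; √K_a = 0.5727.
The active pressure is zero where K_a γ z = 2c√K_a, so z_c = 2c/(γ√K_a) = 2×31/(15.4×0.5727) = 7.030 m.

7.03 m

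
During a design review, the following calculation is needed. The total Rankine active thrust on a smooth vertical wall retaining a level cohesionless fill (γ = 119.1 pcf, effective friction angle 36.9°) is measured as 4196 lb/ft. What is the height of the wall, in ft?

K_a = 0.2497. P_a = ½ K_a γ H² ⇒ H = √(2P_a/(K_a γ)).
H = √(2×4196/(0.2497×119.1)) = 16.80 ft.

16.8 ft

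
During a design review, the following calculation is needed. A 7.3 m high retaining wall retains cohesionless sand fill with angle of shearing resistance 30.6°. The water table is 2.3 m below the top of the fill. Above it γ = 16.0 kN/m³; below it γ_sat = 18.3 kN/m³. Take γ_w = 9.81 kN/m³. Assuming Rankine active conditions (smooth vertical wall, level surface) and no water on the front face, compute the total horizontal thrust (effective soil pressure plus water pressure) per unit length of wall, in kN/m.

K_a = tan²(45° − φ/2) = 0.3253.
γ' = 18.3 − 9.81 = 8.490 kN/m³. Depth below WT = 5.0 m.
σ'_h at WT = K_a γ d_w = 11.97 kPa; at base = 11.97 + K_a γ' × 5.0 = 25.78 kPa.
P₁ (0–2.3 m) = ½×11.97×2.3 = 13.77. P₂ (2.3–7.3 m) = ½(11.97+25.78)×5.0 = 94.39.
P_w = ½ γ_w h₂² = 0.5×9.81×5.0² = 122.6. Total = 13.77+94.39+122.6 = 230.8 kN/m.

231 kN/m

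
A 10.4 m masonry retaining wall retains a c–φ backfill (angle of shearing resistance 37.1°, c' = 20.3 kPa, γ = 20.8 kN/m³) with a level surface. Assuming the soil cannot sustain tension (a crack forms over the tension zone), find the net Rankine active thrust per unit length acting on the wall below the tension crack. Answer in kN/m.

K_a = 0.2475; √K_a = 0.4975.
Tension-crack depth z_c = 2c/(γ√K_a) = 2×20.3/(20.8×0.4975) = 3.924 m.
σ_a at base = K_a γ H − 2c√K_a = 0.2475×20.8×10.4 − 2×20.3×0.4975 = 33.34 kPa.
P_a = ½ × 33.34 × (H − z_c) = 0.5×33.34×6.476 = 108.0 kN/m.

108 kN/m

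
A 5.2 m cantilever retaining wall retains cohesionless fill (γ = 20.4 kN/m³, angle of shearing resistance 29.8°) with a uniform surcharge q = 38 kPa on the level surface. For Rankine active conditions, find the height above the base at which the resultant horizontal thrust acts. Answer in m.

K_a = 0.3360.
Triangular part P₁ = ½K_aγH² = 92.68 at H/3 = 1.733 m; rectangular part P₂ = K_a q H = 66.40 at H/2 = 2.600 m.
ȳ = (P₁·1.733 + P₂·2.600)/(P₁+P₂) = 2.095 m.

2.10 m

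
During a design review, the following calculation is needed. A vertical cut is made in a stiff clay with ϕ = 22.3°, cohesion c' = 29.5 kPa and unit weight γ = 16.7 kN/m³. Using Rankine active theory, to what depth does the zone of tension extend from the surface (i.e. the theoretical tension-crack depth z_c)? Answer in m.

5.27 m

K_a = tan²(45° − 22.3°/2) = 0.4498; √K_a = 0.6707.
The active pressure is zero where K_a γ z = 2c√K_a, so z_c = 2c/(γ√K_a) = 2×29.5/(16.7×0.6707) = 5.267 m.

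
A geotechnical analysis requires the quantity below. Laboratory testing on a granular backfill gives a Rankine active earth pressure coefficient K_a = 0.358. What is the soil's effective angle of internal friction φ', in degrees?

K_a = tan²(45° − φ/2) ⇒ 45° − φ/2 = arctan(√0.358) = 30.89°.
φ = 2(45° − 30.89°) = 28.21°.

28.2°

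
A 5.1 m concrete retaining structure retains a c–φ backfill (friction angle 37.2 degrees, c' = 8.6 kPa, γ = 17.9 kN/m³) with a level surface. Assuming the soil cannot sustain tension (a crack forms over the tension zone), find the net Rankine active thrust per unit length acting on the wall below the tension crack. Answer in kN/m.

K_a = 0.2464; √K_a = 0.4964.
Tension-crack depth z_c = 2c/(γ√K_a) = 2×8.6/(17.9×0.4964) = 1.936 m.
σ_a at base = K_a γ H − 2c√K_a = 0.2464×17.9×5.1 − 2×8.6×0.4964 = 13.96 kPa.
P_a = ½ × 13.96 × (H − z_c) = 0.5×13.96×3.164 = 22.08 kN/m.

22.1 kN/m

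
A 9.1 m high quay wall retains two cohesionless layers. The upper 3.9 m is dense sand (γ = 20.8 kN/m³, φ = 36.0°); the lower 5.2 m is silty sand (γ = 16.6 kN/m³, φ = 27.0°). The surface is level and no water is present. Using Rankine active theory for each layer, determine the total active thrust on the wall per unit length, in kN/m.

284 kN/m

K_a1 = tan²(45°−36.0°/2) = 0.2596; K_a2 = tan²(45°−27.0°/2) = 0.3755.
Layer 1: σ at base = K_a1 γ₁ h₁ = 21.06 kPa; P₁ = ½×21.06×3.9 = 41.07.
Layer 2: σ_v at top = γ₁h₁ = 81.12; σ_h top = K_a2×81.12 = 30.46; σ_h base = K_a2×(81.12+16.6×5.2) = 62.88.
P₂ = ½(30.46+62.88)×5.2 = 242.7. Total P_a = 41.07+242.7 = 283.8 kN/m.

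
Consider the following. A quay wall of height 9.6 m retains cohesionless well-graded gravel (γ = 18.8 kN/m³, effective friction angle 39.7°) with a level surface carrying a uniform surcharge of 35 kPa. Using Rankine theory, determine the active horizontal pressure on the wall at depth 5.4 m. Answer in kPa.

30.1 kPa

K_a = (1 − sin φ)/(1 + sin φ) = 0.2204.
σ_v = γz + q = 18.8 × 5.4 + 35 = 136.5 kPa.
σ_h = K_a σ_v = 0.2204 × 136.5 = 30.09 kPa.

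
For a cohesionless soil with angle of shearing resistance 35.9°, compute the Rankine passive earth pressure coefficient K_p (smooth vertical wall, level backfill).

3.84

K_p = (1 + sin φ)/(1 − sin φ) = tan²(45° + 35.9°/2) = 3.835.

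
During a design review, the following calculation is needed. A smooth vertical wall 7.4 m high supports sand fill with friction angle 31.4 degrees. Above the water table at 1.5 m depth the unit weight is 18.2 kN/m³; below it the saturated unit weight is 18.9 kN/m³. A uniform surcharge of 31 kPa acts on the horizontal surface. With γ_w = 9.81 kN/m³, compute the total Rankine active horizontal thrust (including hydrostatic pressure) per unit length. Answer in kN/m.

K_a = tan²(45° − φ/2) = 0.3149.
γ' = 18.9 − 9.81 = 9.090 kN/m³. h₂ = H − d_w = 5.9 m.
σ'_h: at surface K_a·q = 9.762; at WT K_a(q+γd_w) = 18.36; at base K_a(q+γd_w+γ'h₂) = 35.25 kPa.
P₁ = ½(9.762+18.36)×1.5 = 21.09; P₂ = ½(18.36+35.25)×5.9 = 158.1; P_w = ½γ_w h₂² = 170.7.
Total = 21.09+158.1+170.7 = 350.0 kN/m.

350 kN/m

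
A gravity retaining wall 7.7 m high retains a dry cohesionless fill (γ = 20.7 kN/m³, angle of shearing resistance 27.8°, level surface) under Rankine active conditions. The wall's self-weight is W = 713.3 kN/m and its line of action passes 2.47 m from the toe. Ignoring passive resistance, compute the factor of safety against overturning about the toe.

K_a = tan²(45° − 27.8°/2) = 0.3639.
P_a = ½K_aγH² = 0.5×0.3639×20.7×7.7² = 223.3 kN/m, acting at H/3 = 2.567 m above the base.
Overturning moment M_o = P_a × H/3 = 223.3 × 2.567 = 573.2.
Resisting moment M_r = W × 2.47 = 713.3 × 2.47 = 1762.
FS_overturning = M_r/M_o = 1762/573.2 = 3.074.

3.07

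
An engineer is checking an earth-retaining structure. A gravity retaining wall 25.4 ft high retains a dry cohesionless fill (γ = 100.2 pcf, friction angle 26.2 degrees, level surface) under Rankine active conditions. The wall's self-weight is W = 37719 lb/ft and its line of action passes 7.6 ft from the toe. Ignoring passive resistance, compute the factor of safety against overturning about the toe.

2.70

K_a = tan²(45° − 26.2°/2) = 0.3874.
P_a = ½K_aγH² = 0.5×0.3874×100.2×25.4² = 12520 lb/ft, acting at H/3 = 8.467 ft above the base.
Overturning moment M_o = P_a × H/3 = 12520 × 8.467 = 106000.
Resisting moment M_r = W × 7.6 = 37719 × 7.6 = 286700.
FS_overturning = M_r/M_o = 286700/106000 = 2.704.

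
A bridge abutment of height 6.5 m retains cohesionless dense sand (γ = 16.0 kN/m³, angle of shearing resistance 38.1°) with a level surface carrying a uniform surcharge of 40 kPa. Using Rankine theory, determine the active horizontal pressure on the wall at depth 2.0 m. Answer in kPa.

17.1 kPa

K_a = (1 − sin φ)/(1 + sin φ) = 0.2368.
σ_v = γz + q = 16.0 × 2.0 + 40 = 72.00 kPa.
σ_h = K_a σ_v = 0.2368 × 72.00 = 17.05 kPa.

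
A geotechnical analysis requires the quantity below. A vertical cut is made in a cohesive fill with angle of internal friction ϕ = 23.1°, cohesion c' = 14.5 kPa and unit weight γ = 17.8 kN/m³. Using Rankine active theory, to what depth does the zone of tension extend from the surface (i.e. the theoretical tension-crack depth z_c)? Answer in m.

K_a = tan²(45° − 23.1°/2) = 0.4364; √K_a = 0.6606.
The active pressure is zero where K_a γ z = 2c√K_a, so z_c = 2c/(γ√K_a) = 2×14.5/(17.8×0.6606) = 2.466 m.

2.47 m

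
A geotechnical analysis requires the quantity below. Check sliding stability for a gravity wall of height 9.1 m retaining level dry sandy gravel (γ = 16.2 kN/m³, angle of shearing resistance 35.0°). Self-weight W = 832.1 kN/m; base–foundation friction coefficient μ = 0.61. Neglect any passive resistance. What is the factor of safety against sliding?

2.79

K_a = tan²(45° − 35.0°/2) = 0.2710.
P_a = ½K_aγH² = 0.5×0.2710×16.2×9.1² = 181.8 kN/m, acting at H/3 = 3.033 m above the base.
FS_sliding = μW / P_a = 0.61×832.1 / 181.8 = 2.792.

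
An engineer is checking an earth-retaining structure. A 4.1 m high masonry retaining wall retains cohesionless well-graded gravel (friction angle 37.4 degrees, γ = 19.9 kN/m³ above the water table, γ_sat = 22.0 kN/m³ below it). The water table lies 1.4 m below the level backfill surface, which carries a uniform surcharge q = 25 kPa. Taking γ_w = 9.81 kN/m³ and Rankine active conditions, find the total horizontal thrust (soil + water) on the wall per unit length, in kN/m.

K_a = tan²(45° − φ/2) = 0.2443.
γ' = 22.0 − 9.81 = 12.19 kN/m³. h₂ = H − d_w = 2.7 m.
σ'_h: at surface K_a·q = 6.107; at WT K_a(q+γd_w) = 12.91; at base K_a(q+γd_w+γ'h₂) = 20.95 kPa.
P₁ = ½(6.107+12.91)×1.4 = 13.31; P₂ = ½(12.91+20.95)×2.7 = 45.72; P_w = ½γ_w h₂² = 35.76.
Total = 13.31+45.72+35.76 = 94.79 kN/m.

94.8 kN/m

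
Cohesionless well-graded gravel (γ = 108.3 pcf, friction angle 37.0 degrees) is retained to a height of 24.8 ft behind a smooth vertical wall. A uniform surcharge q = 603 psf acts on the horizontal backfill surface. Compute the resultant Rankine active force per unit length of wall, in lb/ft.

12000 lb/ft

K_a = tan²(45° − φ/2) = 0.2486.
Soil triangle: ½ K_a γ H² = 0.5×0.2486×108.3×24.8² = 8279 lb/ft.
Surcharge rectangle: K_a q H = 0.2486×603×24.8 = 3717 lb/ft.
Total = 8279 + 3717 = 12000 lb/ft.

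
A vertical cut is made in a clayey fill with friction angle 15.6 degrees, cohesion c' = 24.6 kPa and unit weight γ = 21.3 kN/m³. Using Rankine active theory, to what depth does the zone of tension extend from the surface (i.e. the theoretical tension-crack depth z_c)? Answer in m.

3.04 m

K_a = tan²(45° − 15.6°/2) = 0.5761; √K_a = 0.7590.
The active pressure is zero where K_a γ z = 2c√K_a, so z_c = 2c/(γ√K_a) = 2×24.6/(21.3×0.7590) = 3.043 m.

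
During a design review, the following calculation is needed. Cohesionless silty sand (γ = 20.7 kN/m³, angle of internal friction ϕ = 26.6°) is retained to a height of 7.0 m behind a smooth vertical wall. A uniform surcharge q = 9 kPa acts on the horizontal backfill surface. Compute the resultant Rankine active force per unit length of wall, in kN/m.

K_a = tan²(45° − φ/2) = 0.3814.
Soil triangle: ½ K_a γ H² = 0.5×0.3814×20.7×7.0² = 193.4 kN/m.
Surcharge rectangle: K_a q H = 0.3814×9×7.0 = 24.03 kN/m.
Total = 193.4 + 24.03 = 217.5 kN/m.

217 kN/m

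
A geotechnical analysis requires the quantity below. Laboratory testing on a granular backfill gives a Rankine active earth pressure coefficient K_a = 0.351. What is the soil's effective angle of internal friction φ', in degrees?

K_a = tan²(45° − φ/2) ⇒ 45° − φ/2 = arctan(√0.351) = 30.64°.
φ = 2(45° − 30.64°) = 28.71°.

28.7°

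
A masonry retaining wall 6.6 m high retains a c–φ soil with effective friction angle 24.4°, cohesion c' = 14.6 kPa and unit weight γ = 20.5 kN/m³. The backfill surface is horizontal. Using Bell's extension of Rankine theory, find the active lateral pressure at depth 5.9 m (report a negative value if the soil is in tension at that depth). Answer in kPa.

31.4 kPa

K_a = (1 − sin φ)/(1 + sin φ) = 0.4153.
σ_a = K_a γ z − 2c√K_a = 0.4153×20.5×5.9 − 2×14.6×0.6445 = 31.42 kPa.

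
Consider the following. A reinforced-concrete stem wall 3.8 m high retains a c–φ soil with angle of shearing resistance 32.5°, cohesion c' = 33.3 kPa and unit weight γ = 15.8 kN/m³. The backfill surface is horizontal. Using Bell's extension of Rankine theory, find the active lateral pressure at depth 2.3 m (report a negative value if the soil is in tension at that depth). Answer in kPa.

-25.6 kPa

K_a = (1 − sin φ)/(1 + sin φ) = 0.3010.
σ_a = K_a γ z − 2c√K_a = 0.3010×15.8×2.3 − 2×33.3×0.5486 = -25.60 kPa.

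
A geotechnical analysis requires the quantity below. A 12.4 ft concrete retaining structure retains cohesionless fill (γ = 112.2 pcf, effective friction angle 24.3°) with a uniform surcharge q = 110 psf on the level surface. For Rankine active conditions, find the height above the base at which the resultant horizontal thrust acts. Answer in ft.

K_a = 0.4169.
Triangular part P₁ = ½K_aγH² = 3596 at H/3 = 4.133 ft; rectangular part P₂ = K_a q H = 568.7 at H/2 = 6.200 ft.
ȳ = (P₁·4.133 + P₂·6.200)/(P₁+P₂) = 4.416 ft.

4.42 ft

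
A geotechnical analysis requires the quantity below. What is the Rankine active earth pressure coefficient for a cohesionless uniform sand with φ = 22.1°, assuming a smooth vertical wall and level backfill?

0.453

K_a = tan²(45° − φ/2) = tan²(33.95°) = 0.4533.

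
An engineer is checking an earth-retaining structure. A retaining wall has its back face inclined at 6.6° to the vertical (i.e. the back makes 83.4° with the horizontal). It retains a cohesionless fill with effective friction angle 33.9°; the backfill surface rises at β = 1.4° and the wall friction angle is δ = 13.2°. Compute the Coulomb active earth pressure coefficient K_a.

0.313

K_a = sin²(α+φ) / [sin²α · sin(α−δ) · (1 + √{sin(φ+δ)sin(φ−β) / (sin(α−δ)sin(α+β))})²].
With α = 83.4°, φ = 33.9°, δ = 13.2°, β = 1.4°: K_a = 0.3131.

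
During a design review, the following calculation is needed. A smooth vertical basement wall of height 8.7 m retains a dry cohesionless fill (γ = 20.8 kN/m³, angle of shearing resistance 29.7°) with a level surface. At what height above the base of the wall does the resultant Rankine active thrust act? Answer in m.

2.90 m

K_a = 0.3374.
The pressure distribution is triangular, so the resultant acts at H/3 above the base = 8.7/3 = 2.900 m.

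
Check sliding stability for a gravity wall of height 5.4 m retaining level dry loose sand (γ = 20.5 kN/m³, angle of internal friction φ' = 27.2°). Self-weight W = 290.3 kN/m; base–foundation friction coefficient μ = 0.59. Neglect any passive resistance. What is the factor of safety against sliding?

K_a = tan²(45° − 27.2°/2) = 0.3726.
P_a = ½K_aγH² = 0.5×0.3726×20.5×5.4² = 111.4 kN/m, acting at H/3 = 1.800 m above the base.
FS_sliding = μW / P_a = 0.59×290.3 / 111.4 = 1.538.

1.54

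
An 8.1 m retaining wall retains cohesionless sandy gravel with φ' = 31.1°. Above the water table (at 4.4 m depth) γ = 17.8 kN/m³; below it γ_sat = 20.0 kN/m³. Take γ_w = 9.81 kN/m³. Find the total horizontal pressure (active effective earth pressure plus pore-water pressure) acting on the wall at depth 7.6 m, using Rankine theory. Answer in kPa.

66.8 kPa

K_a = (1 − sin φ)/(1 + sin φ) = 0.3188.
γ' = 20.0 − 9.81 = 10.19 kN/m³.
Effective vertical stress at 7.6 m: σ'_v = 17.8×4.4 + 10.19×3.20 = 110.9 kPa.
σ'_h = K_a σ'_v = 0.3188 × 110.9 = 35.36 kPa; u = γ_w × 3.20 = 31.39 kPa.
Total σ_h = 35.36 + 31.39 = 66.76 kPa.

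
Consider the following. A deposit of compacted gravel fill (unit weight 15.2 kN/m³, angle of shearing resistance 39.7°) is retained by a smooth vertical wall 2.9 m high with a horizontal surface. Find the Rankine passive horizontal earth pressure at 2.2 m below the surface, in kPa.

152 kPa

K_p = (1 + sin φ)/(1 − sin φ) = 4.537.
σ_h = K_p γ z = 4.537 × 15.2 × 2.2 = 151.7 kPa.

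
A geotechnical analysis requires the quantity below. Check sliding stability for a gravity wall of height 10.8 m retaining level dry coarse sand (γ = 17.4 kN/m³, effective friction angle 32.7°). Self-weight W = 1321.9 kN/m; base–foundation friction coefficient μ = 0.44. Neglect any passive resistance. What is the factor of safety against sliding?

K_a = tan²(45° − 32.7°/2) = 0.2985.
P_a = ½K_aγH² = 0.5×0.2985×17.4×10.8² = 302.9 kN/m, acting at H/3 = 3.600 m above the base.
FS_sliding = μW / P_a = 0.44×1321.9 / 302.9 = 1.920.

1.92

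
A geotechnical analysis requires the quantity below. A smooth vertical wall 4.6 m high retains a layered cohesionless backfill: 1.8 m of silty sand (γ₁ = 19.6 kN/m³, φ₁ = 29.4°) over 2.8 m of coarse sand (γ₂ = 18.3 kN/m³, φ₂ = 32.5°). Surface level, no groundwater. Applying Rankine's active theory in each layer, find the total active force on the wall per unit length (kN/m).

62.2 kN/m

K_a1 = tan²(45°−29.4°/2) = 0.3415; K_a2 = tan²(45°−32.5°/2) = 0.3010.
Layer 1: σ at base = K_a1 γ₁ h₁ = 12.05 kPa; P₁ = ½×12.05×1.8 = 10.84.
Layer 2: σ_v at top = γ₁h₁ = 35.28; σ_h top = K_a2×35.28 = 10.62; σ_h base = K_a2×(35.28+18.3×2.8) = 26.04.
P₂ = ½(10.62+26.04)×2.8 = 51.32. Total P_a = 10.84+51.32 = 62.17 kN/m.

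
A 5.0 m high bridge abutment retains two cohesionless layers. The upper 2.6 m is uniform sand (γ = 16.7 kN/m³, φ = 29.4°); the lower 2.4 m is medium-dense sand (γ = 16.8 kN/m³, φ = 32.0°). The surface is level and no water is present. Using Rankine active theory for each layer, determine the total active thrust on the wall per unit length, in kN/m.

66.2 kN/m

K_a1 = tan²(45°−29.4°/2) = 0.3415; K_a2 = tan²(45°−32.0°/2) = 0.3073.
Layer 1: σ at base = K_a1 γ₁ h₁ = 14.83 kPa; P₁ = ½×14.83×2.6 = 19.27.
Layer 2: σ_v at top = γ₁h₁ = 43.42; σ_h top = K_a2×43.42 = 13.34; σ_h base = K_a2×(43.42+16.8×2.4) = 25.73.
P₂ = ½(13.34+25.73)×2.4 = 46.89. Total P_a = 19.27+46.89 = 66.16 kN/m.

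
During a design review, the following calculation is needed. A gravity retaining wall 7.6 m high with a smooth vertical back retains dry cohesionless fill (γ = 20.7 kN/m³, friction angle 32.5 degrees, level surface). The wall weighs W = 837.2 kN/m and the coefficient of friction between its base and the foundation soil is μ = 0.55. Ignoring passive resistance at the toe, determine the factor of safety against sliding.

K_a = tan²(45° − 32.5°/2) = 0.3010.
P_a = ½K_aγH² = 0.5×0.3010×20.7×7.6² = 179.9 kN/m, acting at H/3 = 2.533 m above the base.
FS_sliding = μW / P_a = 0.55×837.2 / 179.9 = 2.559.

2.56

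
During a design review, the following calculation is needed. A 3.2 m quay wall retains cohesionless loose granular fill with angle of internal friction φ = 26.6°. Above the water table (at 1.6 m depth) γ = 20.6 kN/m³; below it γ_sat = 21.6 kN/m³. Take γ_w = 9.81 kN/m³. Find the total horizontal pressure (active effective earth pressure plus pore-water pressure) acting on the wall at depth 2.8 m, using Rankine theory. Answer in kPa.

K_a = (1 − sin φ)/(1 + sin φ) = 0.3814.
γ' = 21.6 − 9.81 = 11.79 kN/m³.
Effective vertical stress at 2.8 m: σ'_v = 20.6×1.6 + 11.79×1.20 = 47.11 kPa.
σ'_h = K_a σ'_v = 0.3814 × 47.11 = 17.97 kPa; u = γ_w × 1.20 = 11.77 kPa.
Total σ_h = 17.97 + 11.77 = 29.74 kPa.

29.7 kPa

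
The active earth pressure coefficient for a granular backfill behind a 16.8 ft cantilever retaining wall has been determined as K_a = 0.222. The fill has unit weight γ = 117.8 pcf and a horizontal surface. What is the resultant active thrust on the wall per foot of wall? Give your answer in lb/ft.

P = ½ K_a γ H² = 0.5 × 0.222 × 117.8 × 16.8² = 3691 lb/ft.

3690 lb/ft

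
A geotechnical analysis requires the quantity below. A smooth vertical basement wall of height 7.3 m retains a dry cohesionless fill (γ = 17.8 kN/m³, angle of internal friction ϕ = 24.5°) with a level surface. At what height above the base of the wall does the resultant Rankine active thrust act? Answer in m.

2.43 m

K_a = 0.4137.
The pressure distribution is triangular, so the resultant acts at H/3 above the base = 7.3/3 = 2.433 m.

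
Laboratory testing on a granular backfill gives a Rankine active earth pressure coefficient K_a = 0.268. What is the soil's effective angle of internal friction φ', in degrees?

K_a = tan²(45° − φ/2) ⇒ 45° − φ/2 = arctan(√0.268) = 27.37°.
φ = 2(45° − 27.37°) = 35.26°.

35.3°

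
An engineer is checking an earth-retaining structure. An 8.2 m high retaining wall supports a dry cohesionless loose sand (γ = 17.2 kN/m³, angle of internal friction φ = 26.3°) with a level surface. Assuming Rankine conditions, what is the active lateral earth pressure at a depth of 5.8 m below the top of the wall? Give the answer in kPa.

38.5 kPa

K_a = (1 − sin φ)/(1 + sin φ) = 0.3859.
σ_h = K_a γ z = 0.3859 × 17.2 × 5.8 = 38.50 kPa.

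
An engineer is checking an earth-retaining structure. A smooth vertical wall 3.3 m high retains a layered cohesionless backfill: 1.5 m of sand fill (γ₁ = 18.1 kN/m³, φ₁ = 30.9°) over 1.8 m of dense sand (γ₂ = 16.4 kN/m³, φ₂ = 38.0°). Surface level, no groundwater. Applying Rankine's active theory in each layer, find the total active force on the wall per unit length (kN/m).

24.5 kN/m

K_a1 = tan²(45°−30.9°/2) = 0.3214; K_a2 = tan²(45°−38.0°/2) = 0.2379.
Layer 1: σ at base = K_a1 γ₁ h₁ = 8.726 kPa; P₁ = ½×8.726×1.5 = 6.545.
Layer 2: σ_v at top = γ₁h₁ = 27.15; σ_h top = K_a2×27.15 = 6.459; σ_h base = K_a2×(27.15+16.4×1.8) = 13.48.
P₂ = ½(6.459+13.48)×1.8 = 17.95. Total P_a = 6.545+17.95 = 24.49 kN/m.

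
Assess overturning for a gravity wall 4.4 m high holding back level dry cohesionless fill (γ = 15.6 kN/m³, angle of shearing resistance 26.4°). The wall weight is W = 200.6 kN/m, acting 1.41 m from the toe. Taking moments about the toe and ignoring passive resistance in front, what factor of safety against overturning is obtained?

K_a = tan²(45° − 26.4°/2) = 0.3844.
P_a = ½K_aγH² = 0.5×0.3844×15.6×4.4² = 58.05 kN/m, acting at H/3 = 1.467 m above the base.
Overturning moment M_o = P_a × H/3 = 58.05 × 1.467 = 85.14.
Resisting moment M_r = W × 1.41 = 200.6 × 1.41 = 282.8.
FS_overturning = M_r/M_o = 282.8/85.14 = 3.322.

3.32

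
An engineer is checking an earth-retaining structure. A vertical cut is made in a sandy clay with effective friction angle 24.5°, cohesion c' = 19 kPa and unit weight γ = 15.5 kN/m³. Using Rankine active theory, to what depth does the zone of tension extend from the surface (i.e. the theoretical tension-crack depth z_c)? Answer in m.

3.81 m

K_a = tan²(45° − 24.5°/2) = 0.4137; √K_a = 0.6432.
The active pressure is zero where K_a γ z = 2c√K_a, so z_c = 2c/(γ√K_a) = 2×19/(15.5×0.6432) = 3.811 m.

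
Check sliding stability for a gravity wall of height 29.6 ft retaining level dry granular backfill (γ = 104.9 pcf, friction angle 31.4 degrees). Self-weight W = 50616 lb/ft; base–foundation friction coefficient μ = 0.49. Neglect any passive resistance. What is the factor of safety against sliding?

K_a = tan²(45° − 31.4°/2) = 0.3149.
P_a = ½K_aγH² = 0.5×0.3149×104.9×29.6² = 14470 lb/ft, acting at H/3 = 9.867 ft above the base.
FS_sliding = μW / P_a = 0.49×50616 / 14470 = 1.714.

1.71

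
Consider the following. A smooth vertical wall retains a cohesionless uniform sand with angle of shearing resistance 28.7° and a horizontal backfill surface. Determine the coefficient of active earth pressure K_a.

0.351

K_a = tan²(45° − φ/2) = tan²(30.65°) = 0.3511.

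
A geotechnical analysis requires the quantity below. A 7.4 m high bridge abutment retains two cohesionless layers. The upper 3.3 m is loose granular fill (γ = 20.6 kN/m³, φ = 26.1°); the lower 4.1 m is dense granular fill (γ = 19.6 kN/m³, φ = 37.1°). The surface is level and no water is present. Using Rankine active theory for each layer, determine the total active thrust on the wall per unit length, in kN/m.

153 kN/m

K_a1 = tan²(45°−26.1°/2) = 0.3889; K_a2 = tan²(45°−37.1°/2) = 0.2475.
Layer 1: σ at base = K_a1 γ₁ h₁ = 26.44 kPa; P₁ = ½×26.44×3.3 = 43.63.
Layer 2: σ_v at top = γ₁h₁ = 67.98; σ_h top = K_a2×67.98 = 16.82; σ_h base = K_a2×(67.98+19.6×4.1) = 36.71.
P₂ = ½(16.82+36.71)×4.1 = 109.8. Total P_a = 43.63+109.8 = 153.4 kN/m.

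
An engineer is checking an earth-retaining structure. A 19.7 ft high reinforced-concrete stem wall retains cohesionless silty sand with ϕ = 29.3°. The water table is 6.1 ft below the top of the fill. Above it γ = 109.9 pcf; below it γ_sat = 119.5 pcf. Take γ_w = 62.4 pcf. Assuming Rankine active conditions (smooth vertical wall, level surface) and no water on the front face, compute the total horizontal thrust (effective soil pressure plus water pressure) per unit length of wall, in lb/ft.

11400 lb/ft

K_a = tan²(45° − φ/2) = 0.3428.
γ' = 119.5 − 62.4 = 57.10 pcf. Depth below WT = 13.6 ft.
σ'_h at WT = K_a γ d_w = 229.8 psf; at base = 229.8 + K_a γ' × 13.6 = 496.1 psf.
P₁ (0–6.1 ft) = ½×229.8×6.1 = 701.0. P₂ (6.1–19.7 ft) = ½(229.8+496.1)×13.6 = 4936.
P_w = ½ γ_w h₂² = 0.5×62.4×13.6² = 5771. Total = 701.0+4936+5771 = 11410 lb/ft.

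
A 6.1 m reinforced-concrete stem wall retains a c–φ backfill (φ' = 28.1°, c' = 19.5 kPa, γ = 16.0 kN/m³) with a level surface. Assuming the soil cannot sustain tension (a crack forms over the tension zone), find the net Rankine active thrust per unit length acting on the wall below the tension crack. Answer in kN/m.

11.9 kN/m

K_a = 0.3596; √K_a = 0.5997.
Tension-crack depth z_c = 2c/(γ√K_a) = 2×19.5/(16.0×0.5997) = 4.065 m.
σ_a at base = K_a γ H − 2c√K_a = 0.3596×16.0×6.1 − 2×19.5×0.5997 = 11.71 kPa.
P_a = ½ × 11.71 × (H − z_c) = 0.5×11.71×2.035 = 11.92 kN/m.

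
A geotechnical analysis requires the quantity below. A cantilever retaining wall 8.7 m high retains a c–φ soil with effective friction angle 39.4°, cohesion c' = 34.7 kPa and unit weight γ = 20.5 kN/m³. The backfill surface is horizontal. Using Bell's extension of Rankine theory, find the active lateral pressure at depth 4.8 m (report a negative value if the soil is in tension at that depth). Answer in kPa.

K_a = (1 − sin φ)/(1 + sin φ) = 0.2234.
σ_a = K_a γ z − 2c√K_a = 0.2234×20.5×4.8 − 2×34.7×0.4727 = -10.82 kPa.

-10.8 kPa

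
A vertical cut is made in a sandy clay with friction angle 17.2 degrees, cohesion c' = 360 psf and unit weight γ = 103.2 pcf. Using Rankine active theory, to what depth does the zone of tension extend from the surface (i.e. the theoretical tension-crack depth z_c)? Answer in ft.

K_a = tan²(45° − 17.2°/2) = 0.5436; √K_a = 0.7373.
The active pressure is zero where K_a γ z = 2c√K_a, so z_c = 2c/(γ√K_a) = 2×360/(103.2×0.7373) = 9.463 ft.

9.46 ft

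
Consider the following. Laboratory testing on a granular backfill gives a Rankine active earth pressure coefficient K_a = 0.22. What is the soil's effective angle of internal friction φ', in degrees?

39.7°

K_a = tan²(45° − φ/2) ⇒ 45° − φ/2 = arctan(√0.22) = 25.13°.
φ = 2(45° − 25.13°) = 39.74°.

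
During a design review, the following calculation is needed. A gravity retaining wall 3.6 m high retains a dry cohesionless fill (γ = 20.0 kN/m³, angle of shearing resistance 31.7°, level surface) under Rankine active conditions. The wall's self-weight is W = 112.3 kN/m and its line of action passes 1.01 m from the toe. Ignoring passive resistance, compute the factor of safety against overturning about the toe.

K_a = tan²(45° − 31.7°/2) = 0.3111.
P_a = ½K_aγH² = 0.5×0.3111×20.0×3.6² = 40.31 kN/m, acting at H/3 = 1.200 m above the base.
Overturning moment M_o = P_a × H/3 = 40.31 × 1.200 = 48.38.
Resisting moment M_r = W × 1.01 = 112.3 × 1.01 = 113.4.
FS_overturning = M_r/M_o = 113.4/48.38 = 2.345.

2.34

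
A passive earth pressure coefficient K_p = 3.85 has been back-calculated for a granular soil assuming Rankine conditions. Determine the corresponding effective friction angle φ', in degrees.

K_p = (1+sin φ)/(1−sin φ) ⇒ sin φ = (K_p − 1)/(K_p + 1) = 0.5876.
φ = arcsin(0.5876) = 35.99°.

36.0°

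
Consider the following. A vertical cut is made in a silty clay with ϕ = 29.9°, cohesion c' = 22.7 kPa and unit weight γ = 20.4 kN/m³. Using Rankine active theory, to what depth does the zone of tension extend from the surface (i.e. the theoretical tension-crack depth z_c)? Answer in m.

3.85 m

K_a = tan²(45° − 29.9°/2) = 0.3347; √K_a = 0.5785.
The active pressure is zero where K_a γ z = 2c√K_a, so z_c = 2c/(γ√K_a) = 2×22.7/(20.4×0.5785) = 3.847 m.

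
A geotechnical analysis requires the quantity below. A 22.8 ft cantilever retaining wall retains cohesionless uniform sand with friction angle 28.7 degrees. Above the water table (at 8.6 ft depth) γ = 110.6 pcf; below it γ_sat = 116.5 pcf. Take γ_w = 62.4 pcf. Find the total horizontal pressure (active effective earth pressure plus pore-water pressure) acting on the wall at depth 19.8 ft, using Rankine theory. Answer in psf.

K_a = (1 − sin φ)/(1 + sin φ) = 0.3511.
γ' = 116.5 − 62.4 = 54.10 pcf.
Effective vertical stress at 19.8 ft: σ'_v = 110.6×8.6 + 54.10×11.2 = 1557 psf.
σ'_h = K_a σ'_v = 0.3511 × 1557 = 546.8 psf; u = γ_w × 11.2 = 698.9 psf.
Total σ_h = 546.8 + 698.9 = 1246 psf.

1250 psf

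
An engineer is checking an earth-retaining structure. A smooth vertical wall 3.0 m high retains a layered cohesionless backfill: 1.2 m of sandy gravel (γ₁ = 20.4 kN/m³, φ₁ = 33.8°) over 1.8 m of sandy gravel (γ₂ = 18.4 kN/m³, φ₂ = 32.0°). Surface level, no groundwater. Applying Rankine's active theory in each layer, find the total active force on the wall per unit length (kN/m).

K_a1 = tan²(45°−33.8°/2) = 0.2851; K_a2 = tan²(45°−32.0°/2) = 0.3073.
Layer 1: σ at base = K_a1 γ₁ h₁ = 6.979 kPa; P₁ = ½×6.979×1.2 = 4.188.
Layer 2: σ_v at top = γ₁h₁ = 24.48; σ_h top = K_a2×24.48 = 7.522; σ_h base = K_a2×(24.48+18.4×1.8) = 17.70.
P₂ = ½(7.522+17.70)×1.8 = 22.70. Total P_a = 4.188+22.70 = 26.89 kN/m.

26.9 kN/m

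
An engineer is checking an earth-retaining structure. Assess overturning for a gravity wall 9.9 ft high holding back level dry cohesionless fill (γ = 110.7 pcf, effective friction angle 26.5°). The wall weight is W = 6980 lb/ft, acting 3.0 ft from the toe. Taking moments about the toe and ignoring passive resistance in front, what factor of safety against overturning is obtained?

3.05

K_a = tan²(45° − 26.5°/2) = 0.3829.
P_a = ½K_aγH² = 0.5×0.3829×110.7×9.9² = 2077 lb/ft, acting at H/3 = 3.300 ft above the base.
Overturning moment M_o = P_a × H/3 = 2077 × 3.300 = 6855.
Resisting moment M_r = W × 3.0 = 6980 × 3.0 = 20940.
FS_overturning = M_r/M_o = 20940/6855 = 3.055.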